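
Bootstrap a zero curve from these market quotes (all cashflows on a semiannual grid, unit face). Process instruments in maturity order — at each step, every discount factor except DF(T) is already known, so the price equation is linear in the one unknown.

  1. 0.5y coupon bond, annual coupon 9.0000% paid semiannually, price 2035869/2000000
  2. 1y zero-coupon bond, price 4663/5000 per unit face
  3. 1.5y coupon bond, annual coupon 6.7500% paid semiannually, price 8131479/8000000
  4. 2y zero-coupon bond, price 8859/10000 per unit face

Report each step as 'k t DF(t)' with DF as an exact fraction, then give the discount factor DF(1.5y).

step 1 [0.5y] bond c/2=9/200: DF=(2035869/2000000 − 9/200·(0))/(1+9/200) = 9741/10000 ≈ 0.974100
step 2 [1y] zero: DF = P = 4663/5000 ≈ 0.932600
step 3 [1.5y] bond c/2=27/800: DF=(8131479/8000000 − 27/800·(0.974100+0.932600))/(1+27/800) = 921/1000 ≈ 0.921000
step 4 [2y] zero: DF = P = 8859/10000 ≈ 0.885900

1 1/2 9741/10000
2 1 4663/5000
3 3/2 921/1000
4 2 8859/10000
DF(1.5y) = 921/1000 ≈ 0.921000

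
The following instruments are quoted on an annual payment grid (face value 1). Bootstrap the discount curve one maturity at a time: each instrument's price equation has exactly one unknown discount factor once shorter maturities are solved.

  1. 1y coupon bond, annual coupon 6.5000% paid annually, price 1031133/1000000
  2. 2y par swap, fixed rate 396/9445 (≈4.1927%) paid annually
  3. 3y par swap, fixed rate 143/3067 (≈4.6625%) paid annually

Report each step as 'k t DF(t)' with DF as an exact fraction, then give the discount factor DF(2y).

step 1 [1y] bond c/1=13/200: DF=(1031133/1000000 − 13/200·(0))/(1+13/200) = 4841/5000 ≈ 0.968200
step 2 [2y] swap r/1=396/9445: DF=(1 − 396/9445·(0.968200))/(1+396/9445) = 1151/1250 ≈ 0.920800
step 3 [3y] swap r/1=143/3067: DF=(1 − 143/3067·(0.968200+0.920800))/(1+143/3067) = 8713/10000 ≈ 0.871300

1 1 4841/5000
2 2 1151/1250
3 3 8713/10000
DF(2y) = 1151/1250 ≈ 0.920800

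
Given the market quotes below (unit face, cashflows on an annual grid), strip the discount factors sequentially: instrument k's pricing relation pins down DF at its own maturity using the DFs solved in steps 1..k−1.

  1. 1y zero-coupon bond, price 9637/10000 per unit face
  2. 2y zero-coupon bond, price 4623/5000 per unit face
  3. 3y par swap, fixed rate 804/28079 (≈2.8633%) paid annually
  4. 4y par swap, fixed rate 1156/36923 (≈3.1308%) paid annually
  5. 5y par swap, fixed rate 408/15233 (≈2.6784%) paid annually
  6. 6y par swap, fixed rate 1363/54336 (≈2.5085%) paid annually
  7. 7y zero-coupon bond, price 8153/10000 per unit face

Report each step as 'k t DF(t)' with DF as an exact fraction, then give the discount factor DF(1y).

step 1 [1y] zero: DF = P = 9637/10000 ≈ 0.963700
step 2 [2y] zero: DF = P = 4623/5000 ≈ 0.924600
step 3 [3y] swap r/1=804/28079: DF=(1 − 804/28079·(0.963700+0.924600))/(1+804/28079) = 2299/2500 ≈ 0.919600
step 4 [4y] swap r/1=1156/36923: DF=(1 − 1156/36923·(0.963700+0.924600+0.919600))/(1+1156/36923) = 2211/2500 ≈ 0.884400
step 5 [5y] swap r/1=408/15233: DF=(1 − 408/15233·(0.963700+0.924600+0.919600+0.884400))/(1+408/15233) = 1097/1250 ≈ 0.877600
step 6 [6y] swap r/1=1363/54336: DF=(1 − 1363/54336·(0.963700+0.924600+0.919600+0.884400+0.877600))/(1+1363/54336) = 8637/10000 ≈ 0.863700
step 7 [7y] zero: DF = P = 8153/10000 ≈ 0.815300

1 1 9637/10000
2 2 4623/5000
3 3 2299/2500
4 4 2211/2500
5 5 1097/1250
6 6 8637/10000
7 7 8153/10000
DF(1y) = 9637/10000 ≈ 0.963700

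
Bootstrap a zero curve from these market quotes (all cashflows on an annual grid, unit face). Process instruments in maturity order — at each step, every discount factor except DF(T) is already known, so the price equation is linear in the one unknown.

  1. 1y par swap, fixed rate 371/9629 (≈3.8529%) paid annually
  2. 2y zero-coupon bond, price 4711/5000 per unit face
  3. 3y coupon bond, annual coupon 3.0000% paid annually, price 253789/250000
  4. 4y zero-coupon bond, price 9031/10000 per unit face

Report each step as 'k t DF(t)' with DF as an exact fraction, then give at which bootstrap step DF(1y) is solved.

step 1 [1y] swap r/1=371/9629: DF=(1 − 371/9629·(0))/(1+371/9629) = 9629/10000 ≈ 0.962900
step 2 [2y] zero: DF = P = 4711/5000 ≈ 0.942200
step 3 [3y] bond c/1=3/100: DF=(253789/250000 − 3/100·(0.962900+0.942200))/(1+3/100) = 9301/10000 ≈ 0.930100
step 4 [4y] zero: DF = P = 9031/10000 ≈ 0.903100

1 1 9629/10000
2 2 4711/5000
3 3 9301/10000
4 4 9031/10000
DF(1y) is solved at step 1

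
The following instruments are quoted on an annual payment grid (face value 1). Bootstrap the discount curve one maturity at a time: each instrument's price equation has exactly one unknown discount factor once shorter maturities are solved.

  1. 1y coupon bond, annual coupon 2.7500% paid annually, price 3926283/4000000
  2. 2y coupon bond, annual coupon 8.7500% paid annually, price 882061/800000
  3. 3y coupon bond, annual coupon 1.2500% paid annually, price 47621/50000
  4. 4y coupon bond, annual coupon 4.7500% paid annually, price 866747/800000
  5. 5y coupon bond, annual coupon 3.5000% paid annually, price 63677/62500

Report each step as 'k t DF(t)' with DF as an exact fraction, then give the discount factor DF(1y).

1 1 9553/10000
2 2 937/1000
3 3 9173/10000
4 4 9069/10000
5 5 8587/10000
DF(1y) = 9553/10000 ≈ 0.955300

step 1 [1y] bond c/1=11/400: DF=(3926283/4000000 − 11/400·(0))/(1+11/400) = 9553/10000 ≈ 0.955300
step 2 [2y] bond c/1=7/80: DF=(882061/800000 − 7/80·(0.955300))/(1+7/80) = 937/1000 ≈ 0.937000
step 3 [3y] bond c/1=1/80: DF=(47621/50000 − 1/80·(0.955300+0.937000))/(1+1/80) = 9173/10000 ≈ 0.917300
step 4 [4y] bond c/1=19/400: DF=(866747/800000 − 19/400·(0.955300+0.937000+0.917300))/(1+19/400) = 9069/10000 ≈ 0.906900
step 5 [5y] bond c/1=7/200: DF=(63677/62500 − 7/200·(0.955300+0.937000+0.917300+0.906900))/(1+7/200) = 8587/10000 ≈ 0.858700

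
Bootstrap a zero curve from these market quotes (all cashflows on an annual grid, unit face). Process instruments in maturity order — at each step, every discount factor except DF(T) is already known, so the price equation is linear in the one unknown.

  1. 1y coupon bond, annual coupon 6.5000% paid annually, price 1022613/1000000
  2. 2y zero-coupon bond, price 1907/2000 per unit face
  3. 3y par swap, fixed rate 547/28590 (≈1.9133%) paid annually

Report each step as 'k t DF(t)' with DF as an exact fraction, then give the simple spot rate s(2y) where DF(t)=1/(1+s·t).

1 1 4801/5000
2 2 1907/2000
3 3 9453/10000
s(2y) = (1/(1907/2000) − 1)/(2) = 93/3814 ≈ 2.4384%

step 1 [1y] bond c/1=13/200: DF=(1022613/1000000 − 13/200·(0))/(1+13/200) = 4801/5000 ≈ 0.960200
step 2 [2y] zero: DF = P = 1907/2000 ≈ 0.953500
step 3 [3y] swap r/1=547/28590: DF=(1 − 547/28590·(0.960200+0.953500))/(1+547/28590) = 9453/10000 ≈ 0.945300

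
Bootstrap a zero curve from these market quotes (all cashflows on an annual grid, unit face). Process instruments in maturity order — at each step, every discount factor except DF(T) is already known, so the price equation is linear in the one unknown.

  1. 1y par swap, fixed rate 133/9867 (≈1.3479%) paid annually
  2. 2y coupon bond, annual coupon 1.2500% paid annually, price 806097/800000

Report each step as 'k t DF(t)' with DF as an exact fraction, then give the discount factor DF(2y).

1 1 9867/10000
2 2 983/1000
DF(2y) = 983/1000 ≈ 0.983000

step 1 [1y] swap r/1=133/9867: DF=(1 − 133/9867·(0))/(1+133/9867) = 9867/10000 ≈ 0.986700
step 2 [2y] bond c/1=1/80: DF=(806097/800000 − 1/80·(0.986700))/(1+1/80) = 983/1000 ≈ 0.983000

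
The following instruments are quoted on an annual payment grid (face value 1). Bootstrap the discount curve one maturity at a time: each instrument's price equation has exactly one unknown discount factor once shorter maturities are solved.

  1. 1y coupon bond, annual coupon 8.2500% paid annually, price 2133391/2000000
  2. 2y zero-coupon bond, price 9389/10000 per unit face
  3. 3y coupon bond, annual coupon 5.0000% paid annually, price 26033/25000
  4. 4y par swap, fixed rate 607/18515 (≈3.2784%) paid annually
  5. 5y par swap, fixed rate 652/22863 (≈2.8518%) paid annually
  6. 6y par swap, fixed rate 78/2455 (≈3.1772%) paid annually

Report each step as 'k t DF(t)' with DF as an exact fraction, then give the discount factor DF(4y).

1 1 4927/5000
2 2 9389/10000
3 3 9001/10000
4 4 4393/5000
5 5 1087/1250
6 6 2071/2500
DF(4y) = 4393/5000 ≈ 0.878600

step 1 [1y] bond c/1=33/400: DF=(2133391/2000000 − 33/400·(0))/(1+33/400) = 4927/5000 ≈ 0.985400
step 2 [2y] zero: DF = P = 9389/10000 ≈ 0.938900
step 3 [3y] bond c/1=1/20: DF=(26033/25000 − 1/20·(0.985400+0.938900))/(1+1/20) = 9001/10000 ≈ 0.900100
step 4 [4y] swap r/1=607/18515: DF=(1 − 607/18515·(0.985400+0.938900+0.900100))/(1+607/18515) = 4393/5000 ≈ 0.878600
step 5 [5y] swap r/1=652/22863: DF=(1 − 652/22863·(0.985400+0.938900+0.900100+0.878600))/(1+652/22863) = 1087/1250 ≈ 0.869600
step 6 [6y] swap r/1=78/2455: DF=(1 − 78/2455·(0.985400+0.938900+0.900100+0.878600+0.869600))/(1+78/2455) = 2071/2500 ≈ 0.828400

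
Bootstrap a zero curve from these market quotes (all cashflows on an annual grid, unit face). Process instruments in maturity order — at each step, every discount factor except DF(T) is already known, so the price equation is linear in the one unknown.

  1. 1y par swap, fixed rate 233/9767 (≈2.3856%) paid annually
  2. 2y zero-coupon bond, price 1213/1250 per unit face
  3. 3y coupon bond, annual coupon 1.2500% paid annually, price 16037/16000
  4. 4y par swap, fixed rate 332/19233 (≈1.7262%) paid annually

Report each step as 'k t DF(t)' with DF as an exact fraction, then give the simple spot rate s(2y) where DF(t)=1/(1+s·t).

step 1 [1y] swap r/1=233/9767: DF=(1 − 233/9767·(0))/(1+233/9767) = 9767/10000 ≈ 0.976700
step 2 [2y] zero: DF = P = 1213/1250 ≈ 0.970400
step 3 [3y] bond c/1=1/80: DF=(16037/16000 − 1/80·(0.976700+0.970400))/(1+1/80) = 9659/10000 ≈ 0.965900
step 4 [4y] swap r/1=332/19233: DF=(1 − 332/19233·(0.976700+0.970400+0.965900))/(1+332/19233) = 1167/1250 ≈ 0.933600

1 1 9767/10000
2 2 1213/1250
3 3 9659/10000
4 4 1167/1250
s(2y) = (1/(1213/1250) − 1)/(2) = 37/2426 ≈ 1.5251%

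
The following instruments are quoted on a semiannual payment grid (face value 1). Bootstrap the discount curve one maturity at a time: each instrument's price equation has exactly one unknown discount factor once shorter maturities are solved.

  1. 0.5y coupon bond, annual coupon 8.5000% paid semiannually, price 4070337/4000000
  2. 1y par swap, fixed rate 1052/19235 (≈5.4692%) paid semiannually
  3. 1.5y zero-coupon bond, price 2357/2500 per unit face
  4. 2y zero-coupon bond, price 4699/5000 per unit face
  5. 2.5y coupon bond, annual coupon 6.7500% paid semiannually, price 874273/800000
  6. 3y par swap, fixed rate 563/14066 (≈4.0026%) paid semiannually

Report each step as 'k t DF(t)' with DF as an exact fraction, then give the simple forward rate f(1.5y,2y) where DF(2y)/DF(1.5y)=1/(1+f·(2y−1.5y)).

step 1 [0.5y] bond c/2=17/400: DF=(4070337/4000000 − 17/400·(0))/(1+17/400) = 9761/10000 ≈ 0.976100
step 2 [1y] swap r/2=526/19235: DF=(1 − 526/19235·(0.976100))/(1+526/19235) = 4737/5000 ≈ 0.947400
step 3 [1.5y] zero: DF = P = 2357/2500 ≈ 0.942800
step 4 [2y] zero: DF = P = 4699/5000 ≈ 0.939800
step 5 [2.5y] bond c/2=27/800: DF=(874273/800000 − 27/800·(0.976100+0.947400+0.942800+0.939800))/(1+27/800) = 9329/10000 ≈ 0.932900
step 6 [3y] swap r/2=563/28132: DF=(1 − 563/28132·(0.976100+0.947400+0.942800+0.939800+0.932900))/(1+563/28132) = 4437/5000 ≈ 0.887400

1 1/2 9761/10000
2 1 4737/5000
3 3/2 2357/2500
4 2 4699/5000
5 5/2 9329/10000
6 3 4437/5000
f(1.5y,2y) = ((2357/2500)/(4699/5000) − 1)/(1/2) = 30/4699 ≈ 0.6384%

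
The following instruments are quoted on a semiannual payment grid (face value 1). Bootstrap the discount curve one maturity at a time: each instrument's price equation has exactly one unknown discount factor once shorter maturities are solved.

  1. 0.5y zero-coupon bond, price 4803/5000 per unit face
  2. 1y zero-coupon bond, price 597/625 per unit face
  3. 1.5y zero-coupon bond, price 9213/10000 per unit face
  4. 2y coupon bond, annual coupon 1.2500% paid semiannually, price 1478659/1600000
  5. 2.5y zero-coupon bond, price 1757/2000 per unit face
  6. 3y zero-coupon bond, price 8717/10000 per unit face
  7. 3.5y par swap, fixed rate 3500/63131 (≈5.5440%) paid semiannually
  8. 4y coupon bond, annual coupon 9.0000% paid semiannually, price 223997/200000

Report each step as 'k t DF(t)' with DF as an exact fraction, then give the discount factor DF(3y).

1 1/2 4803/5000
2 1 597/625
3 3/2 9213/10000
4 2 563/625
5 5/2 1757/2000
6 3 8717/10000
7 7/2 33/40
8 4 7999/10000
DF(3y) = 8717/10000 ≈ 0.871700

step 1 [0.5y] zero: DF = P = 4803/5000 ≈ 0.960600
step 2 [1y] zero: DF = P = 597/625 ≈ 0.955200
step 3 [1.5y] zero: DF = P = 9213/10000 ≈ 0.921300
step 4 [2y] bond c/2=1/160: DF=(1478659/1600000 − 1/160·(0.960600+0.955200+0.921300))/(1+1/160) = 563/625 ≈ 0.900800
step 5 [2.5y] zero: DF = P = 1757/2000 ≈ 0.878500
step 6 [3y] zero: DF = P = 8717/10000 ≈ 0.871700
step 7 [3.5y] swap r/2=1750/63131: DF=(1 − 1750/63131·(0.960600+0.955200+0.921300+0.900800+0.878500+0.871700))/(1+1750/63131) = 33/40 ≈ 0.825000
step 8 [4y] bond c/2=9/200: DF=(223997/200000 − 9/200·(0.960600+0.955200+0.921300+0.900800+0.878500+0.871700+0.825000))/(1+9/200) = 7999/10000 ≈ 0.799900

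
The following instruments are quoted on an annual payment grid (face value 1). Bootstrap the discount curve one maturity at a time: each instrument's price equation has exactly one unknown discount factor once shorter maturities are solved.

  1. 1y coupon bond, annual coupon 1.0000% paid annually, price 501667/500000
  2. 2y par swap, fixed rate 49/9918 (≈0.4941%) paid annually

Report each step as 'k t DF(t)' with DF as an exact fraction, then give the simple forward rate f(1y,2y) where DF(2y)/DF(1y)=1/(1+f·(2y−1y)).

1 1 4967/5000
2 2 4951/5000
f(1y,2y) = ((4967/5000)/(4951/5000) − 1)/(1) = 16/4951 ≈ 0.3232%

step 1 [1y] bond c/1=1/100: DF=(501667/500000 − 1/100·(0))/(1+1/100) = 4967/5000 ≈ 0.993400
step 2 [2y] swap r/1=49/9918: DF=(1 − 49/9918·(0.993400))/(1+49/9918) = 4951/5000 ≈ 0.990200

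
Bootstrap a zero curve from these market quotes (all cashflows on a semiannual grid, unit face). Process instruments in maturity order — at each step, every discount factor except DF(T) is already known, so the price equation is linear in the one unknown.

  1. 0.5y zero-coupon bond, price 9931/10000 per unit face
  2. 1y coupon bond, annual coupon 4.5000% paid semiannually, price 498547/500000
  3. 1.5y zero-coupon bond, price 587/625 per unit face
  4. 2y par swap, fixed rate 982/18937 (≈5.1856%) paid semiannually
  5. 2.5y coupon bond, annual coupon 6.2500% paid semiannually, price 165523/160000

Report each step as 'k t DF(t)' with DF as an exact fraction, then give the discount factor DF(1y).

1 1/2 9931/10000
2 1 9533/10000
3 3/2 587/625
4 2 4509/5000
5 5/2 2221/2500
DF(1y) = 9533/10000 ≈ 0.953300

step 1 [0.5y] zero: DF = P = 9931/10000 ≈ 0.993100
step 2 [1y] bond c/2=9/400: DF=(498547/500000 − 9/400·(0.993100))/(1+9/400) = 9533/10000 ≈ 0.953300
step 3 [1.5y] zero: DF = P = 587/625 ≈ 0.939200
step 4 [2y] swap r/2=491/18937: DF=(1 − 491/18937·(0.993100+0.953300+0.939200))/(1+491/18937) = 4509/5000 ≈ 0.901800
step 5 [2.5y] bond c/2=1/32: DF=(165523/160000 − 1/32·(0.993100+0.953300+0.939200+0.901800))/(1+1/32) = 2221/2500 ≈ 0.888400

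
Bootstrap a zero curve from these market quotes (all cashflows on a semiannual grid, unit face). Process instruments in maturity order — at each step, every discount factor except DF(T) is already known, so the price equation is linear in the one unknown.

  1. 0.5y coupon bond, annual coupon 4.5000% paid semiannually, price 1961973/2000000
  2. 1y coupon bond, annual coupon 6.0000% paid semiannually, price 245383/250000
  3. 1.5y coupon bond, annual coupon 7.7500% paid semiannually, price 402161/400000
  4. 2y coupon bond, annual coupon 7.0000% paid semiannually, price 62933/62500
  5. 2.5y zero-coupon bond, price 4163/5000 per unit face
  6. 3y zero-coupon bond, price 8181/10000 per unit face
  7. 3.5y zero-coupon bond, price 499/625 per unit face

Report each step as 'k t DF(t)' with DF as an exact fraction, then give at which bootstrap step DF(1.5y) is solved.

1 1/2 4797/5000
2 1 37/40
3 3/2 561/625
4 2 2197/2500
5 5/2 4163/5000
6 3 8181/10000
7 7/2 499/625
DF(1.5y) is solved at step 3

step 1 [0.5y] bond c/2=9/400: DF=(1961973/2000000 − 9/400·(0))/(1+9/400) = 4797/5000 ≈ 0.959400
step 2 [1y] bond c/2=3/100: DF=(245383/250000 − 3/100·(0.959400))/(1+3/100) = 37/40 ≈ 0.925000
step 3 [1.5y] bond c/2=31/800: DF=(402161/400000 − 31/800·(0.959400+0.925000))/(1+31/800) = 561/625 ≈ 0.897600
step 4 [2y] bond c/2=7/200: DF=(62933/62500 − 7/200·(0.959400+0.925000+0.897600))/(1+7/200) = 2197/2500 ≈ 0.878800
step 5 [2.5y] zero: DF = P = 4163/5000 ≈ 0.832600
step 6 [3y] zero: DF = P = 8181/10000 ≈ 0.818100
step 7 [3.5y] zero: DF = P = 499/625 ≈ 0.798400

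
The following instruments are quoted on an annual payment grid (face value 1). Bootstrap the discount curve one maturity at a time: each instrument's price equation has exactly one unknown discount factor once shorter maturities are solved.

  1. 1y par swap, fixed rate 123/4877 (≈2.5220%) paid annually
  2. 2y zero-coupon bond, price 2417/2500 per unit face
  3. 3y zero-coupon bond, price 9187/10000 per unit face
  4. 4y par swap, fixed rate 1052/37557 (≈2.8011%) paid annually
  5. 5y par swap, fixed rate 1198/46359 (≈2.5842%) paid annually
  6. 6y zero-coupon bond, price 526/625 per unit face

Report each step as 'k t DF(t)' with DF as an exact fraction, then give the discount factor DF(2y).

1 1 4877/5000
2 2 2417/2500
3 3 9187/10000
4 4 2237/2500
5 5 4401/5000
6 6 526/625
DF(2y) = 2417/2500 ≈ 0.966800

step 1 [1y] swap r/1=123/4877: DF=(1 − 123/4877·(0))/(1+123/4877) = 4877/5000 ≈ 0.975400
step 2 [2y] zero: DF = P = 2417/2500 ≈ 0.966800
step 3 [3y] zero: DF = P = 9187/10000 ≈ 0.918700
step 4 [4y] swap r/1=1052/37557: DF=(1 − 1052/37557·(0.975400+0.966800+0.918700))/(1+1052/37557) = 2237/2500 ≈ 0.894800
step 5 [5y] swap r/1=1198/46359: DF=(1 − 1198/46359·(0.975400+0.966800+0.918700+0.894800))/(1+1198/46359) = 4401/5000 ≈ 0.880200
step 6 [6y] zero: DF = P = 526/625 ≈ 0.841600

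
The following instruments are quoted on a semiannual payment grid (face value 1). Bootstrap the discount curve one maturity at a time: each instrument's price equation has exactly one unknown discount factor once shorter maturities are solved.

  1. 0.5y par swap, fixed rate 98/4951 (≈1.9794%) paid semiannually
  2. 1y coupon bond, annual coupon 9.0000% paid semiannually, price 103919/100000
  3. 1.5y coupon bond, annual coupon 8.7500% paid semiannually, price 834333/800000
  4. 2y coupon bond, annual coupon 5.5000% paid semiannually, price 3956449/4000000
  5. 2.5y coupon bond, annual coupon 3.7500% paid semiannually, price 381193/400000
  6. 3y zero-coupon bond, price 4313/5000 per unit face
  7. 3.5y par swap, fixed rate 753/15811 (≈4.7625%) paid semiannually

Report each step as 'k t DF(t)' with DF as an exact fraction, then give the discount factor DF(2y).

step 1 [0.5y] swap r/2=49/4951: DF=(1 − 49/4951·(0))/(1+49/4951) = 4951/5000 ≈ 0.990200
step 2 [1y] bond c/2=9/200: DF=(103919/100000 − 9/200·(0.990200))/(1+9/200) = 4759/5000 ≈ 0.951800
step 3 [1.5y] bond c/2=7/160: DF=(834333/800000 − 7/160·(0.990200+0.951800))/(1+7/160) = 4589/5000 ≈ 0.917800
step 4 [2y] bond c/2=11/400: DF=(3956449/4000000 − 11/400·(0.990200+0.951800+0.917800))/(1+11/400) = 8861/10000 ≈ 0.886100
step 5 [2.5y] bond c/2=3/160: DF=(381193/400000 − 3/160·(0.990200+0.951800+0.917800+0.886100))/(1+3/160) = 1733/2000 ≈ 0.866500
step 6 [3y] zero: DF = P = 4313/5000 ≈ 0.862600
step 7 [3.5y] swap r/2=753/31622: DF=(1 − 753/31622·(0.990200+0.951800+0.917800+0.886100+0.866500+0.862600))/(1+753/31622) = 4247/5000 ≈ 0.849400

1 1/2 4951/5000
2 1 4759/5000
3 3/2 4589/5000
4 2 8861/10000
5 5/2 1733/2000
6 3 4313/5000
7 7/2 4247/5000
DF(2y) = 8861/10000 ≈ 0.886100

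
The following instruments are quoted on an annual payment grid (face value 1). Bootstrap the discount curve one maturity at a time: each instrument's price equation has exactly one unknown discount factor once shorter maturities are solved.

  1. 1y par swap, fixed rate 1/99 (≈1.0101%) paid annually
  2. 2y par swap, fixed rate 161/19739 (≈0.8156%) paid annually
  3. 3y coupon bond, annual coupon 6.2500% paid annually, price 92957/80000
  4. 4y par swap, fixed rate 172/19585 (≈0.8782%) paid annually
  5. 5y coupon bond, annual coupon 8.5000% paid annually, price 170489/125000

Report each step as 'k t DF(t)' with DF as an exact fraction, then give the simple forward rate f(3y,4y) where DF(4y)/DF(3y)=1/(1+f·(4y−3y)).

1 1 99/100
2 2 9839/10000
3 3 391/400
4 4 1207/1250
5 5 4751/5000
f(3y,4y) = ((391/400)/(1207/1250) − 1)/(1) = 7/568 ≈ 1.2324%

step 1 [1y] swap r/1=1/99: DF=(1 − 1/99·(0))/(1+1/99) = 99/100 ≈ 0.990000
step 2 [2y] swap r/1=161/19739: DF=(1 − 161/19739·(0.990000))/(1+161/19739) = 9839/10000 ≈ 0.983900
step 3 [3y] bond c/1=1/16: DF=(92957/80000 − 1/16·(0.990000+0.983900))/(1+1/16) = 391/400 ≈ 0.977500
step 4 [4y] swap r/1=172/19585: DF=(1 − 172/19585·(0.990000+0.983900+0.977500))/(1+172/19585) = 1207/1250 ≈ 0.965600
step 5 [5y] bond c/1=17/200: DF=(170489/125000 − 17/200·(0.990000+0.983900+0.977500+0.965600))/(1+17/200) = 4751/5000 ≈ 0.950200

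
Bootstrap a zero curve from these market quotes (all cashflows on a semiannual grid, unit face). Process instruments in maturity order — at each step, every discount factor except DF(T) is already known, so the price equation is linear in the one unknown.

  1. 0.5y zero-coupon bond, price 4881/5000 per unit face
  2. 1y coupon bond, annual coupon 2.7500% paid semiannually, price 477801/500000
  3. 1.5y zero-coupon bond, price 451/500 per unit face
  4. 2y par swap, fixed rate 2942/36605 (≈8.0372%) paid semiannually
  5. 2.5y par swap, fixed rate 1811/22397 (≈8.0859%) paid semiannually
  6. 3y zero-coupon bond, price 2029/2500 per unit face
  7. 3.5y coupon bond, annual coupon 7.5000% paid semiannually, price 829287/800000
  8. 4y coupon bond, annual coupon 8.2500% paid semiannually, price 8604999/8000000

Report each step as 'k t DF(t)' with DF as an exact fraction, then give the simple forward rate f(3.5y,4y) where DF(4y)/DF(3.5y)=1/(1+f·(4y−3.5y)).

1 1/2 4881/5000
2 1 4647/5000
3 3/2 451/500
4 2 8529/10000
5 5/2 8189/10000
6 3 2029/2500
7 7/2 8079/10000
8 4 3957/5000
f(3.5y,4y) = ((8079/10000)/(3957/5000) − 1)/(1/2) = 55/1319 ≈ 4.1698%

step 1 [0.5y] zero: DF = P = 4881/5000 ≈ 0.976200
step 2 [1y] bond c/2=11/800: DF=(477801/500000 − 11/800·(0.976200))/(1+11/800) = 4647/5000 ≈ 0.929400
step 3 [1.5y] zero: DF = P = 451/500 ≈ 0.902000
step 4 [2y] swap r/2=1471/36605: DF=(1 − 1471/36605·(0.976200+0.929400+0.902000))/(1+1471/36605) = 8529/10000 ≈ 0.852900
step 5 [2.5y] swap r/2=1811/44794: DF=(1 − 1811/44794·(0.976200+0.929400+0.902000+0.852900))/(1+1811/44794) = 8189/10000 ≈ 0.818900
step 6 [3y] zero: DF = P = 2029/2500 ≈ 0.811600
step 7 [3.5y] bond c/2=3/80: DF=(829287/800000 − 3/80·(0.976200+0.929400+0.902000+0.852900+0.818900+0.811600))/(1+3/80) = 8079/10000 ≈ 0.807900
step 8 [4y] bond c/2=33/800: DF=(8604999/8000000 − 33/800·(0.976200+0.929400+0.902000+0.852900+0.818900+0.811600+0.807900))/(1+33/800) = 3957/5000 ≈ 0.791400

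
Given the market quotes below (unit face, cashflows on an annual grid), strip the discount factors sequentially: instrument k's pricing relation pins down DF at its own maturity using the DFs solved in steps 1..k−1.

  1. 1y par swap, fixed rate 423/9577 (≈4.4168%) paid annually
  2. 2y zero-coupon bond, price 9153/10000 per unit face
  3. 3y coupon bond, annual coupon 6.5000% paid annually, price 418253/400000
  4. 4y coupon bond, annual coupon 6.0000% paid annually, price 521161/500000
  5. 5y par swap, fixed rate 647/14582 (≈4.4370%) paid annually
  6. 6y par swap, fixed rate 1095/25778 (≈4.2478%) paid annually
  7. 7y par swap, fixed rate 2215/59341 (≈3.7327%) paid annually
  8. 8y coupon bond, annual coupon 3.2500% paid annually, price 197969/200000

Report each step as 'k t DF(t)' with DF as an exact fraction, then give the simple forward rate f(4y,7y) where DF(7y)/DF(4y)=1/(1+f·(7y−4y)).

1 1 9577/10000
2 2 9153/10000
3 3 347/400
4 4 4141/5000
5 5 8059/10000
6 6 781/1000
7 7 1557/2000
8 8 7719/10000
f(4y,7y) = ((4141/5000)/(1557/2000) − 1)/(3) = 497/23355 ≈ 2.1280%

step 1 [1y] swap r/1=423/9577: DF=(1 − 423/9577·(0))/(1+423/9577) = 9577/10000 ≈ 0.957700
step 2 [2y] zero: DF = P = 9153/10000 ≈ 0.915300
step 3 [3y] bond c/1=13/200: DF=(418253/400000 − 13/200·(0.957700+0.915300))/(1+13/200) = 347/400 ≈ 0.867500
step 4 [4y] bond c/1=3/50: DF=(521161/500000 − 3/50·(0.957700+0.915300+0.867500))/(1+3/50) = 4141/5000 ≈ 0.828200
step 5 [5y] swap r/1=647/14582: DF=(1 − 647/14582·(0.957700+0.915300+0.867500+0.828200))/(1+647/14582) = 8059/10000 ≈ 0.805900
step 6 [6y] swap r/1=1095/25778: DF=(1 − 1095/25778·(0.957700+0.915300+0.867500+0.828200+0.805900))/(1+1095/25778) = 781/1000 ≈ 0.781000
step 7 [7y] swap r/1=2215/59341: DF=(1 − 2215/59341·(0.957700+0.915300+0.867500+0.828200+0.805900+0.781000))/(1+2215/59341) = 1557/2000 ≈ 0.778500
step 8 [8y] bond c/1=13/400: DF=(197969/200000 − 13/400·(0.957700+0.915300+0.867500+0.828200+0.805900+0.781000+0.778500))/(1+13/400) = 7719/10000 ≈ 0.771900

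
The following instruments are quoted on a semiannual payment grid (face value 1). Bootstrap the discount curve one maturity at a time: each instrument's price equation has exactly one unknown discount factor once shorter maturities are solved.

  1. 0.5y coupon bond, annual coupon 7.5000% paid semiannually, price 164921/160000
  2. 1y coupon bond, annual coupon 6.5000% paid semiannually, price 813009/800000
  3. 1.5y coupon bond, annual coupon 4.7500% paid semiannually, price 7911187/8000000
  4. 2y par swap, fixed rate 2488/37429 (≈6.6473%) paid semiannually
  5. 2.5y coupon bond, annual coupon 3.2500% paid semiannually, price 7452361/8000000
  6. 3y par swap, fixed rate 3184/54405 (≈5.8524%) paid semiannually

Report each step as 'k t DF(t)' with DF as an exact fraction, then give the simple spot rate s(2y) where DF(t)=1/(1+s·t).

1 1/2 1987/2000
2 1 953/1000
3 3/2 1151/1250
4 2 2189/2500
5 5/2 1071/1250
6 3 1051/1250
s(2y) = (1/(2189/2500) − 1)/(2) = 311/4378 ≈ 7.1037%

step 1 [0.5y] bond c/2=3/80: DF=(164921/160000 − 3/80·(0))/(1+3/80) = 1987/2000 ≈ 0.993500
step 2 [1y] bond c/2=13/400: DF=(813009/800000 − 13/400·(0.993500))/(1+13/400) = 953/1000 ≈ 0.953000
step 3 [1.5y] bond c/2=19/800: DF=(7911187/8000000 − 19/800·(0.993500+0.953000))/(1+19/800) = 1151/1250 ≈ 0.920800
step 4 [2y] swap r/2=1244/37429: DF=(1 − 1244/37429·(0.993500+0.953000+0.920800))/(1+1244/37429) = 2189/2500 ≈ 0.875600
step 5 [2.5y] bond c/2=13/800: DF=(7452361/8000000 − 13/800·(0.993500+0.953000+0.920800+0.875600))/(1+13/800) = 1071/1250 ≈ 0.856800
step 6 [3y] swap r/2=1592/54405: DF=(1 − 1592/54405·(0.993500+0.953000+0.920800+0.875600+0.856800))/(1+1592/54405) = 1051/1250 ≈ 0.840800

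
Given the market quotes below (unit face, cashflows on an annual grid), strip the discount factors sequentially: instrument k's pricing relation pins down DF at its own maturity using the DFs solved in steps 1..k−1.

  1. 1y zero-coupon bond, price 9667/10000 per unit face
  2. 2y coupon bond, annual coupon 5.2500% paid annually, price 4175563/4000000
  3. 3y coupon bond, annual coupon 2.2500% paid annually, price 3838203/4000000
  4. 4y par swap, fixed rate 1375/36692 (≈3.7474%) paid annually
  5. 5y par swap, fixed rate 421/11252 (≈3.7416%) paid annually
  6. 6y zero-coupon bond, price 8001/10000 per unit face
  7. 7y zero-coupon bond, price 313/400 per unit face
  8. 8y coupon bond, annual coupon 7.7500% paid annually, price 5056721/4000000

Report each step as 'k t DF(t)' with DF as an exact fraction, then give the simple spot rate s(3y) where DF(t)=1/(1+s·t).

1 1 9667/10000
2 2 2359/2500
3 3 2241/2500
4 4 69/80
5 5 2079/2500
6 6 8001/10000
7 7 313/400
8 8 7357/10000
s(3y) = (1/(2241/2500) − 1)/(3) = 259/6723 ≈ 3.8524%

step 1 [1y] zero: DF = P = 9667/10000 ≈ 0.966700
step 2 [2y] bond c/1=21/400: DF=(4175563/4000000 − 21/400·(0.966700))/(1+21/400) = 2359/2500 ≈ 0.943600
step 3 [3y] bond c/1=9/400: DF=(3838203/4000000 − 9/400·(0.966700+0.943600))/(1+9/400) = 2241/2500 ≈ 0.896400
step 4 [4y] swap r/1=1375/36692: DF=(1 − 1375/36692·(0.966700+0.943600+0.896400))/(1+1375/36692) = 69/80 ≈ 0.862500
step 5 [5y] swap r/1=421/11252: DF=(1 − 421/11252·(0.966700+0.943600+0.896400+0.862500))/(1+421/11252) = 2079/2500 ≈ 0.831600
step 6 [6y] zero: DF = P = 8001/10000 ≈ 0.800100
step 7 [7y] zero: DF = P = 313/400 ≈ 0.782500
step 8 [8y] bond c/1=31/400: DF=(5056721/4000000 − 31/400·(0.966700+0.943600+0.896400+0.862500+0.831600+0.800100+0.782500))/(1+31/400) = 7357/10000 ≈ 0.735700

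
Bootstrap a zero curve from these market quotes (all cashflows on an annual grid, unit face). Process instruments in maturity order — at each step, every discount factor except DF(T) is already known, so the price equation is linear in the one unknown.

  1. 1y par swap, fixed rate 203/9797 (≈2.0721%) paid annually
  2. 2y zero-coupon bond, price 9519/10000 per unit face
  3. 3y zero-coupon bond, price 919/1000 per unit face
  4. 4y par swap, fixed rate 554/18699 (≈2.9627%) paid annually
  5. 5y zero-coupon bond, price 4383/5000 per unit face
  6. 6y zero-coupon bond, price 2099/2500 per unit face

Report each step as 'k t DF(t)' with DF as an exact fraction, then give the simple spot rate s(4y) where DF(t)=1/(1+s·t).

step 1 [1y] swap r/1=203/9797: DF=(1 − 203/9797·(0))/(1+203/9797) = 9797/10000 ≈ 0.979700
step 2 [2y] zero: DF = P = 9519/10000 ≈ 0.951900
step 3 [3y] zero: DF = P = 919/1000 ≈ 0.919000
step 4 [4y] swap r/1=554/18699: DF=(1 − 554/18699·(0.979700+0.951900+0.919000))/(1+554/18699) = 2223/2500 ≈ 0.889200
step 5 [5y] zero: DF = P = 4383/5000 ≈ 0.876600
step 6 [6y] zero: DF = P = 2099/2500 ≈ 0.839600

1 1 9797/10000
2 2 9519/10000
3 3 919/1000
4 4 2223/2500
5 5 4383/5000
6 6 2099/2500
s(4y) = (1/(2223/2500) − 1)/(4) = 277/8892 ≈ 3.1152%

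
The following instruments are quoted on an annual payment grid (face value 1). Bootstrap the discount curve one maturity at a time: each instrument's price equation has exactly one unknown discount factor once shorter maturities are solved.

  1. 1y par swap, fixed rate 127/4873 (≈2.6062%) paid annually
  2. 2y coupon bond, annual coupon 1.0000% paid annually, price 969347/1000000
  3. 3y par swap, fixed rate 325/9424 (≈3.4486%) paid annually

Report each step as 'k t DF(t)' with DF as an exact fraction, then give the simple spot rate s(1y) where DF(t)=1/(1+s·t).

1 1 4873/5000
2 2 9501/10000
3 3 361/400
s(1y) = (1/(4873/5000) − 1)/(1) = 127/4873 ≈ 2.6062%

step 1 [1y] swap r/1=127/4873: DF=(1 − 127/4873·(0))/(1+127/4873) = 4873/5000 ≈ 0.974600
step 2 [2y] bond c/1=1/100: DF=(969347/1000000 − 1/100·(0.974600))/(1+1/100) = 9501/10000 ≈ 0.950100
step 3 [3y] swap r/1=325/9424: DF=(1 − 325/9424·(0.974600+0.950100))/(1+325/9424) = 361/400 ≈ 0.902500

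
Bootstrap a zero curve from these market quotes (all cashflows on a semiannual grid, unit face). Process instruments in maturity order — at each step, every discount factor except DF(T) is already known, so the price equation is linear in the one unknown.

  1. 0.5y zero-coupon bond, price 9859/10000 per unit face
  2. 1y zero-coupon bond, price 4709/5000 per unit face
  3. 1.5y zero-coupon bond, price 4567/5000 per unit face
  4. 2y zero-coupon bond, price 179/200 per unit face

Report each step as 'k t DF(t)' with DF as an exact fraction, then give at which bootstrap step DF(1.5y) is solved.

1 1/2 9859/10000
2 1 4709/5000
3 3/2 4567/5000
4 2 179/200
DF(1.5y) is solved at step 3

step 1 [0.5y] zero: DF = P = 9859/10000 ≈ 0.985900
step 2 [1y] zero: DF = P = 4709/5000 ≈ 0.941800
step 3 [1.5y] zero: DF = P = 4567/5000 ≈ 0.913400
step 4 [2y] zero: DF = P = 179/200 ≈ 0.895000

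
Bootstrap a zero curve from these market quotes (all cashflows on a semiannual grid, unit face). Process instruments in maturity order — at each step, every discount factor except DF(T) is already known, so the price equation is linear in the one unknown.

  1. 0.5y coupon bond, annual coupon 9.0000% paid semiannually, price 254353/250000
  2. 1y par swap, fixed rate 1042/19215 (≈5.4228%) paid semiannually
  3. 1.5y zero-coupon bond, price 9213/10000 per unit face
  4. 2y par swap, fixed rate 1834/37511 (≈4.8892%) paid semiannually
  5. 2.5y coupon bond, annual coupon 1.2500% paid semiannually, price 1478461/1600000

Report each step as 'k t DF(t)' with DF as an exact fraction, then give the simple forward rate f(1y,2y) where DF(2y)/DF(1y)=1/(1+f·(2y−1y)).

1 1/2 1217/1250
2 1 9479/10000
3 3/2 9213/10000
4 2 9083/10000
5 5/2 179/200
f(1y,2y) = ((9479/10000)/(9083/10000) − 1)/(1) = 396/9083 ≈ 4.3598%

step 1 [0.5y] bond c/2=9/200: DF=(254353/250000 − 9/200·(0))/(1+9/200) = 1217/1250 ≈ 0.973600
step 2 [1y] swap r/2=521/19215: DF=(1 − 521/19215·(0.973600))/(1+521/19215) = 9479/10000 ≈ 0.947900
step 3 [1.5y] zero: DF = P = 9213/10000 ≈ 0.921300
step 4 [2y] swap r/2=917/37511: DF=(1 − 917/37511·(0.973600+0.947900+0.921300))/(1+917/37511) = 9083/10000 ≈ 0.908300
step 5 [2.5y] bond c/2=1/160: DF=(1478461/1600000 − 1/160·(0.973600+0.947900+0.921300+0.908300))/(1+1/160) = 179/200 ≈ 0.895000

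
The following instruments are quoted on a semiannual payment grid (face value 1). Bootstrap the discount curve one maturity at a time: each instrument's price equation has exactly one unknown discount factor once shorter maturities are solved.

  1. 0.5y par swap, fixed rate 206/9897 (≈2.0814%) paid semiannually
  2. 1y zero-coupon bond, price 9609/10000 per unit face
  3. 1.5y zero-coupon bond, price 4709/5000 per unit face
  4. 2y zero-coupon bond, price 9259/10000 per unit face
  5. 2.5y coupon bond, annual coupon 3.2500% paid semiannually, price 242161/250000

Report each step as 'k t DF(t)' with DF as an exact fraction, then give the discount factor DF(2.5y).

step 1 [0.5y] swap r/2=103/9897: DF=(1 − 103/9897·(0))/(1+103/9897) = 9897/10000 ≈ 0.989700
step 2 [1y] zero: DF = P = 9609/10000 ≈ 0.960900
step 3 [1.5y] zero: DF = P = 4709/5000 ≈ 0.941800
step 4 [2y] zero: DF = P = 9259/10000 ≈ 0.925900
step 5 [2.5y] bond c/2=13/800: DF=(242161/250000 − 13/800·(0.989700+0.960900+0.941800+0.925900))/(1+13/800) = 8921/10000 ≈ 0.892100

1 1/2 9897/10000
2 1 9609/10000
3 3/2 4709/5000
4 2 9259/10000
5 5/2 8921/10000
DF(2.5y) = 8921/10000 ≈ 0.892100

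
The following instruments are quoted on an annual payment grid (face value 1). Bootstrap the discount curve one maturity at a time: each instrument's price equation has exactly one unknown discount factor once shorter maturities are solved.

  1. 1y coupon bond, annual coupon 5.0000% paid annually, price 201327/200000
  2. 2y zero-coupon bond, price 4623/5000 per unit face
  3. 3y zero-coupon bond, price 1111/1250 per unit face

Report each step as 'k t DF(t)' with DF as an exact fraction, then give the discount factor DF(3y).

1 1 9587/10000
2 2 4623/5000
3 3 1111/1250
DF(3y) = 1111/1250 ≈ 0.888800

step 1 [1y] bond c/1=1/20: DF=(201327/200000 − 1/20·(0))/(1+1/20) = 9587/10000 ≈ 0.958700
step 2 [2y] zero: DF = P = 4623/5000 ≈ 0.924600
step 3 [3y] zero: DF = P = 1111/1250 ≈ 0.888800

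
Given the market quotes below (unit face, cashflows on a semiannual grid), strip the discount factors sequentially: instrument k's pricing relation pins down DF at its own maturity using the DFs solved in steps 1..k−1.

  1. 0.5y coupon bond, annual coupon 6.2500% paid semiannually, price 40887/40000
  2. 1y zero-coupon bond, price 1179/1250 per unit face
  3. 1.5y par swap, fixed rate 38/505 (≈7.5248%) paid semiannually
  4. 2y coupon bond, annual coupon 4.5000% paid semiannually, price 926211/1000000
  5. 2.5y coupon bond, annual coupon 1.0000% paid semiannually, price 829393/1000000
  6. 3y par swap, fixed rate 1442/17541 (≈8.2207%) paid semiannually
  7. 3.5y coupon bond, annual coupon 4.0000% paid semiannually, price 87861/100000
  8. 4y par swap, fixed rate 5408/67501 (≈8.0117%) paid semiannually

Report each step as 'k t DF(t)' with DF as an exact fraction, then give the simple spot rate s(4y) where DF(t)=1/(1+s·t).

1 1/2 1239/1250
2 1 1179/1250
3 3/2 1117/1250
4 2 2109/2500
5 5/2 807/1000
6 3 7837/10000
7 7/2 3791/5000
8 4 456/625
s(4y) = (1/(456/625) − 1)/(4) = 169/1824 ≈ 9.2654%

step 1 [0.5y] bond c/2=1/32: DF=(40887/40000 − 1/32·(0))/(1+1/32) = 1239/1250 ≈ 0.991200
step 2 [1y] zero: DF = P = 1179/1250 ≈ 0.943200
step 3 [1.5y] swap r/2=19/505: DF=(1 − 19/505·(0.991200+0.943200))/(1+19/505) = 1117/1250 ≈ 0.893600
step 4 [2y] bond c/2=9/400: DF=(926211/1000000 − 9/400·(0.991200+0.943200+0.893600))/(1+9/400) = 2109/2500 ≈ 0.843600
step 5 [2.5y] bond c/2=1/200: DF=(829393/1000000 − 1/200·(0.991200+0.943200+0.893600+0.843600))/(1+1/200) = 807/1000 ≈ 0.807000
step 6 [3y] swap r/2=721/17541: DF=(1 − 721/17541·(0.991200+0.943200+0.893600+0.843600+0.807000))/(1+721/17541) = 7837/10000 ≈ 0.783700
step 7 [3.5y] bond c/2=1/50: DF=(87861/100000 − 1/50·(0.991200+0.943200+0.893600+0.843600+0.807000+0.783700))/(1+1/50) = 3791/5000 ≈ 0.758200
step 8 [4y] swap r/2=2704/67501: DF=(1 − 2704/67501·(0.991200+0.943200+0.893600+0.843600+0.807000+0.783700+0.758200))/(1+2704/67501) = 456/625 ≈ 0.729600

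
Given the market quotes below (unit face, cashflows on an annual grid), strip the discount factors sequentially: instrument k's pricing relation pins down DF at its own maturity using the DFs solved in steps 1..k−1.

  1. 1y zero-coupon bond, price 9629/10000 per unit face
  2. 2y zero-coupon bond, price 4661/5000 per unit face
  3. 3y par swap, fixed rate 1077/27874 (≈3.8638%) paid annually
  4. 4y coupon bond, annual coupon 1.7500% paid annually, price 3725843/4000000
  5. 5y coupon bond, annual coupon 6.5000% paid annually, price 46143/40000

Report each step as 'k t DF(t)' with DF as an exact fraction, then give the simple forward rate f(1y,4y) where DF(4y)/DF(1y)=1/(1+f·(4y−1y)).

1 1 9629/10000
2 2 4661/5000
3 3 8923/10000
4 4 347/400
5 5 8601/10000
f(1y,4y) = ((9629/10000)/(347/400) − 1)/(3) = 318/8675 ≈ 3.6657%

step 1 [1y] zero: DF = P = 9629/10000 ≈ 0.962900
step 2 [2y] zero: DF = P = 4661/5000 ≈ 0.932200
step 3 [3y] swap r/1=1077/27874: DF=(1 − 1077/27874·(0.962900+0.932200))/(1+1077/27874) = 8923/10000 ≈ 0.892300
step 4 [4y] bond c/1=7/400: DF=(3725843/4000000 − 7/400·(0.962900+0.932200+0.892300))/(1+7/400) = 347/400 ≈ 0.867500
step 5 [5y] bond c/1=13/200: DF=(46143/40000 − 13/200·(0.962900+0.932200+0.892300+0.867500))/(1+13/200) = 8601/10000 ≈ 0.860100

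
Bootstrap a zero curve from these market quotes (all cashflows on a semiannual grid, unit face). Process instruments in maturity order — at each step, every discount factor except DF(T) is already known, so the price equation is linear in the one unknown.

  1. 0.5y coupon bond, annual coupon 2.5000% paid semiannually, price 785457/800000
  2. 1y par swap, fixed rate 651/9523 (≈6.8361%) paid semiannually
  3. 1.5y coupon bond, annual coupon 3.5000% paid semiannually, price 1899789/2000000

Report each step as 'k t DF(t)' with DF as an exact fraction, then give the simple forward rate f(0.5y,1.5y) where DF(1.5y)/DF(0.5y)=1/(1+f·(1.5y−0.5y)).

step 1 [0.5y] bond c/2=1/80: DF=(785457/800000 − 1/80·(0))/(1+1/80) = 9697/10000 ≈ 0.969700
step 2 [1y] swap r/2=651/19046: DF=(1 − 651/19046·(0.969700))/(1+651/19046) = 9349/10000 ≈ 0.934900
step 3 [1.5y] bond c/2=7/400: DF=(1899789/2000000 − 7/400·(0.969700+0.934900))/(1+7/400) = 563/625 ≈ 0.900800

1 1/2 9697/10000
2 1 9349/10000
3 3/2 563/625
f(0.5y,1.5y) = ((9697/10000)/(563/625) − 1)/(1) = 689/9008 ≈ 7.6488%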